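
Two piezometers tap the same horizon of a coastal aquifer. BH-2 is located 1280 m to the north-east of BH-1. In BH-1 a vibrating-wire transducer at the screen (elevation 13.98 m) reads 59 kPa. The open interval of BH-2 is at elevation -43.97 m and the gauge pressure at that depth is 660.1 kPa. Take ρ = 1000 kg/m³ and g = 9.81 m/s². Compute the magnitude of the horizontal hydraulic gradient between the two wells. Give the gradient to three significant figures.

i ≈ 0.00260

Pressure head at BH-1: ψ = P/(ρg) = 59×1000 / (1000 × 9.81) = 6.01 m.
Total head at BH-1: h = z + ψ = 13.98 + 6.01 = 19.99 m.
Pressure head at BH-2: ψ = P/(ρg) = 660.1×1000 / (1000 × 9.81) = 67.29 m.
Total head at BH-2: h = z + ψ = -43.97 + 67.29 = 23.32 m.
Head difference: h(BH-1) − h(BH-2) = 19.99 − 23.32 = -3.33 m.
Hydraulic gradient: i = |Δh| / L = 3.33 / 1280 = 0.00260.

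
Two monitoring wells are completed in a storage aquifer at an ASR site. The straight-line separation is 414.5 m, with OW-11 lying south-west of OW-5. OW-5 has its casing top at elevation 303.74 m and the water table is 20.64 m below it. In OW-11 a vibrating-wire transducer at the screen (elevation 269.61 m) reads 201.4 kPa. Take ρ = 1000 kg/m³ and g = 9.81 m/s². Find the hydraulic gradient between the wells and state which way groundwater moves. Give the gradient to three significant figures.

Total head at OW-5: h = 303.74 − 20.64 = 283.10 m.
Pressure head at OW-11: ψ = P/(ρg) = 201.4×1000 / (1000 × 9.81) = 20.53 m.
Total head at OW-11: h = z + ψ = 269.61 + 20.53 = 290.14 m.
Head difference: h(OW-5) − h(OW-11) = 283.10 − 290.14 = -7.04 m.
Hydraulic gradient: i = |Δh| / L = 7.04 / 414.5 = 0.0170.
Flow is from higher to lower head: from OW-11 toward OW-5, i.e. toward the north-east.

i ≈ 0.0170; groundwater flows toward the north-east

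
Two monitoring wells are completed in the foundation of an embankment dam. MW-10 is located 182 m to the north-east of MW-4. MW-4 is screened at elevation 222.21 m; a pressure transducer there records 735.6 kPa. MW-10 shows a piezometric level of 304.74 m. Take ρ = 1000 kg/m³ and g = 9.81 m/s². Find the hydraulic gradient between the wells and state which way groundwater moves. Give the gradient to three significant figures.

Pressure head at MW-4: ψ = P/(ρg) = 735.6×1000 / (1000 × 9.81) = 74.98 m.
Total head at MW-4: h = z + ψ = 222.21 + 74.98 = 297.19 m.
Total head at MW-10: h = 304.74 m (water level in the piezometer is the total head).
Head difference: h(MW-4) − h(MW-10) = 297.19 − 304.74 = -7.55 m.
Hydraulic gradient: i = |Δh| / L = 7.55 / 182 = 0.0415.
Flow is from higher to lower head: from MW-10 toward MW-4, i.e. toward the south-west.

i ≈ 0.0415; groundwater flows toward the south-west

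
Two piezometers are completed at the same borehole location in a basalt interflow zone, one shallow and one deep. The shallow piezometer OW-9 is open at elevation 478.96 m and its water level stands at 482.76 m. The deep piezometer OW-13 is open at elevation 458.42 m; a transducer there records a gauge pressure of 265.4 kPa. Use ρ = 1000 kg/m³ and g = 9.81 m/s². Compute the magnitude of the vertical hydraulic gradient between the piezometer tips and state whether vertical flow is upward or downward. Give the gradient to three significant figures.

|i_v| ≈ 0.132; vertical flow is upward

Total head at OW-9: h = 482.76 m (water level in the standpipe).
Pressure head at OW-13: ψ = P/(ρg) = 265.4×1000 / (1000 × 9.81) = 27.05 m.
Total head at OW-13: h = z + ψ = 458.42 + 27.05 = 485.47 m.
Δh = h(OW-9) − h(OW-13) = 482.76 − 485.47 = -2.71 m.
Vertical separation Δz = 478.96 − 458.42 = 20.54 m.
|i_v| = |Δh| / Δz = 2.71 / 20.54 = 0.132.
Head is higher in the deep piezometer, so vertical flow is upward (discharge condition).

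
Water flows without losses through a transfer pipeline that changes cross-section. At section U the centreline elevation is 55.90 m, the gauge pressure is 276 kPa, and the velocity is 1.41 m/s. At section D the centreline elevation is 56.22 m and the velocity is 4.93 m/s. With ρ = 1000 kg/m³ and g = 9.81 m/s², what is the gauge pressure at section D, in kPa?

P₂ ≈ 262 kPa

Pressure head at U: ψ₁ = P₁/(ρg) = 276×1000 / (1000 × 9.81) = 28.13 m.
Velocity heads: v₁²/2g = 1.41²/19.62 = 0.101 m; v₂²/2g = 4.93²/19.62 = 1.239 m.
Total head H = z₁ + ψ₁ + v₁²/2g = 55.90 + 28.13 + 0.101 = 84.13 m.
ψ₂ = H − z₂ − v₂²/2g = 84.13 − 56.22 − 1.239 = 26.67 m.
P₂ = ρgψ₂ = 1000 × 9.81 × 26.67 ≈ 262 kPa.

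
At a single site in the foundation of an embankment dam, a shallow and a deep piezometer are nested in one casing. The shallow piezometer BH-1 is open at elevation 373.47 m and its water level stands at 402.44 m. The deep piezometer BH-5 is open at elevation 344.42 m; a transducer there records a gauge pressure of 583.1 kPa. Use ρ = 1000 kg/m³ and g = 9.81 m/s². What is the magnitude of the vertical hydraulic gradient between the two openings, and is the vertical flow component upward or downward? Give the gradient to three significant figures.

Total head at BH-1: h = 402.44 m (water level in the standpipe).
Pressure head at BH-5: ψ = P/(ρg) = 583.1×1000 / (1000 × 9.81) = 59.44 m.
Total head at BH-5: h = z + ψ = 344.42 + 59.44 = 403.86 m.
Δh = h(BH-1) − h(BH-5) = 402.44 − 403.86 = -1.42 m.
Vertical separation Δz = 373.47 − 344.42 = 29.05 m.
|i_v| = |Δh| / Δz = 1.42 / 29.05 = 0.0489.
Head is higher in the deep piezometer, so vertical flow is upward (discharge condition).

|i_v| ≈ 0.0489; vertical flow is upward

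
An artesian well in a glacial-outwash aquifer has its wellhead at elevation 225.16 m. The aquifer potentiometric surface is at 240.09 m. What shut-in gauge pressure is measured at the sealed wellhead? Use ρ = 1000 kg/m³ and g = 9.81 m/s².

Head above the cap: Δh = 240.09 − 225.16 = 14.93 m.
P = ρgΔh = 1000 × 9.81 × 14.93 = 146463 Pa ≈ 146 kPa.

P ≈ 146 kPa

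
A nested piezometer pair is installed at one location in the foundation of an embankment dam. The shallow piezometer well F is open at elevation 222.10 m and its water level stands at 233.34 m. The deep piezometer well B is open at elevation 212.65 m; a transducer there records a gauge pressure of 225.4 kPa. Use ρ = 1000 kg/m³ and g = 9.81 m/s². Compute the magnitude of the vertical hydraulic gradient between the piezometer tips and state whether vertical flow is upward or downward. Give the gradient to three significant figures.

|i_v| ≈ 0.242; vertical flow is upward

Total head at well F: h = 233.34 m (water level in the standpipe).
Pressure head at well B: ψ = P/(ρg) = 225.4×1000 / (1000 × 9.81) = 22.98 m.
Total head at well B: h = z + ψ = 212.65 + 22.98 = 235.63 m.
Δh = h(well F) − h(well B) = 233.34 − 235.63 = -2.29 m.
Vertical separation Δz = 222.10 − 212.65 = 9.45 m.
|i_v| = |Δh| / Δz = 2.29 / 9.45 = 0.242.
Head is higher in the deep piezometer, so vertical flow is upward (discharge condition).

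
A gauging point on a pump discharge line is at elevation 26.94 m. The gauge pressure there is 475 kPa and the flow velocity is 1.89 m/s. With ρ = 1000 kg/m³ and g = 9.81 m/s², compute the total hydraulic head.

h ≈ 75.54 m

Pressure head ψ = P/(ρg) = 475×1000 / (1000 × 9.81) = 48.42 m.
Velocity head = v²/(2g) = 1.89² / (2 × 9.81) = 0.182 m.
h = z + ψ + v²/(2g) = 26.94 + 48.42 + 0.182 = 75.54 m.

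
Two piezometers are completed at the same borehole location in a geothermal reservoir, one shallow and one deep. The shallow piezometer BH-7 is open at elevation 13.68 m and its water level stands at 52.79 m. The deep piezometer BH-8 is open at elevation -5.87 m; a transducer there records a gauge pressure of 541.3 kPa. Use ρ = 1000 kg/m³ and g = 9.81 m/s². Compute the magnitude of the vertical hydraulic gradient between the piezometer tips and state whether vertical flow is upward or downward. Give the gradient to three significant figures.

Total head at BH-7: h = 52.79 m (water level in the standpipe).
Pressure head at BH-8: ψ = P/(ρg) = 541.3×1000 / (1000 × 9.81) = 55.18 m.
Total head at BH-8: h = z + ψ = -5.87 + 55.18 = 49.31 m.
Δh = h(BH-7) − h(BH-8) = 52.79 − 49.31 = 3.48 m.
Vertical separation Δz = 13.68 − (-5.87) = 19.55 m.
|i_v| = |Δh| / Δz = 3.48 / 19.55 = 0.178.
Head is higher in the shallow piezometer, so vertical flow is downward (recharge condition).

|i_v| ≈ 0.178; vertical flow is downward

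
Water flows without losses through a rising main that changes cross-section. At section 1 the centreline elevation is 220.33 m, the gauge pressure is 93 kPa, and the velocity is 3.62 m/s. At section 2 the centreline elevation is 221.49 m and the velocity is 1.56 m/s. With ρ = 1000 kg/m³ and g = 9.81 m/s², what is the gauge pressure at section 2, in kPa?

Pressure head at 1: ψ₁ = P₁/(ρg) = 93×1000 / (1000 × 9.81) = 9.48 m.
Velocity heads: v₁²/2g = 3.62²/19.62 = 0.668 m; v₂²/2g = 1.56²/19.62 = 0.124 m.
Total head H = z₁ + ψ₁ + v₁²/2g = 220.33 + 9.48 + 0.668 = 230.48 m.
ψ₂ = H − z₂ − v₂²/2g = 230.48 − 221.49 − 0.124 = 8.87 m.
P₂ = ρgψ₂ = 1000 × 9.81 × 8.87 ≈ 87.0 kPa.

P₂ ≈ 87.0 kPa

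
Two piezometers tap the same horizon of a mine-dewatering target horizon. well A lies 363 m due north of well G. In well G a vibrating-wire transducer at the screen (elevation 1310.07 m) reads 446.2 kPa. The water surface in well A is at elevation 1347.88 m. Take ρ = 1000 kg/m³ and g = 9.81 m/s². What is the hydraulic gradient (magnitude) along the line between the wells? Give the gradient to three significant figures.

i ≈ 0.0211

Pressure head at well G: ψ = P/(ρg) = 446.2×1000 / (1000 × 9.81) = 45.48 m.
Total head at well G: h = z + ψ = 1310.07 + 45.48 = 1355.55 m.
Total head at well A: h = 1347.88 m (water level in the piezometer is the total head).
Head difference: h(well G) − h(well A) = 1355.55 − 1347.88 = 7.67 m.
Hydraulic gradient: i = |Δh| / L = 7.67 / 363 = 0.0211.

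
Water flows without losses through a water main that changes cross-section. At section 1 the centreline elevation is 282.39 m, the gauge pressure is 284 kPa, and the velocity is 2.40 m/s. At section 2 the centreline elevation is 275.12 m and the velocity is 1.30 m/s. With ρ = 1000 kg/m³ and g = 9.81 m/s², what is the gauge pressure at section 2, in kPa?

Pressure head at 1: ψ₁ = P₁/(ρg) = 284×1000 / (1000 × 9.81) = 28.95 m.
Velocity heads: v₁²/2g = 2.40²/19.62 = 0.294 m; v₂²/2g = 1.30²/19.62 = 0.086 m.
Total head H = z₁ + ψ₁ + v₁²/2g = 282.39 + 28.95 + 0.294 = 311.63 m.
ψ₂ = H − z₂ − v₂²/2g = 311.63 − 275.12 − 0.086 = 36.42 m.
P₂ = ρgψ₂ = 1000 × 9.81 × 36.42 ≈ 357 kPa.

P₂ ≈ 357 kPa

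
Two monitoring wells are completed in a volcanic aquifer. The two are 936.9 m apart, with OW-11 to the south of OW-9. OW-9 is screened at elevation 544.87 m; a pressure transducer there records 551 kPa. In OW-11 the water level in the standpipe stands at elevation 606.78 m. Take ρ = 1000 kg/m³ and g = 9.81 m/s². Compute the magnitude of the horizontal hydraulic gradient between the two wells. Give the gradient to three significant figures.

i ≈ 0.00613

Pressure head at OW-9: ψ = P/(ρg) = 551×1000 / (1000 × 9.81) = 56.17 m.
Total head at OW-9: h = z + ψ = 544.87 + 56.17 = 601.04 m.
Total head at OW-11: h = 606.78 m (water level in the piezometer is the total head).
Head difference: h(OW-9) − h(OW-11) = 601.04 − 606.78 = -5.74 m.
Hydraulic gradient: i = |Δh| / L = 5.74 / 936.9 = 0.00613.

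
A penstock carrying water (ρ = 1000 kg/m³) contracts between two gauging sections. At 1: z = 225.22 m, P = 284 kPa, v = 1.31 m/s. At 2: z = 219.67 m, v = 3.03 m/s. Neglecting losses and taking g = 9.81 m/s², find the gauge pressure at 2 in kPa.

P₂ ≈ 335 kPa

Pressure head at 1: ψ₁ = P₁/(ρg) = 284×1000 / (1000 × 9.81) = 28.95 m.
Velocity heads: v₁²/2g = 1.31²/19.62 = 0.087 m; v₂²/2g = 3.03²/19.62 = 0.468 m.
Total head H = z₁ + ψ₁ + v₁²/2g = 225.22 + 28.95 + 0.087 = 254.26 m.
ψ₂ = H − z₂ − v₂²/2g = 254.26 − 219.67 − 0.468 = 34.12 m.
P₂ = ρgψ₂ = 1000 × 9.81 × 34.12 ≈ 335 kPa.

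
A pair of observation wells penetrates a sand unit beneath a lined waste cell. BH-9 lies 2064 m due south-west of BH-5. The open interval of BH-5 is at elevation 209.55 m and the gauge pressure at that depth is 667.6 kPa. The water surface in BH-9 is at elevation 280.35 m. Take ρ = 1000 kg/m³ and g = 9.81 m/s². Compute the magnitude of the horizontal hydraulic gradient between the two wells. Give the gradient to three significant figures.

i ≈ 0.00133

Pressure head at BH-5: ψ = P/(ρg) = 667.6×1000 / (1000 × 9.81) = 68.05 m.
Total head at BH-5: h = z + ψ = 209.55 + 68.05 = 277.60 m.
Total head at BH-9: h = 280.35 m (water level in the piezometer is the total head).
Head difference: h(BH-5) − h(BH-9) = 277.60 − 280.35 = -2.75 m.
Hydraulic gradient: i = |Δh| / L = 2.75 / 2064 = 0.00133.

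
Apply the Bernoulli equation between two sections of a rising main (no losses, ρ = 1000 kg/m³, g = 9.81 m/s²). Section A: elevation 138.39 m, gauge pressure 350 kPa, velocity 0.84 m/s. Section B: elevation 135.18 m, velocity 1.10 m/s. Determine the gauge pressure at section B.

Pressure head at A: ψ₁ = P₁/(ρg) = 350×1000 / (1000 × 9.81) = 35.68 m.
Velocity heads: v₁²/2g = 0.84²/19.62 = 0.036 m; v₂²/2g = 1.10²/19.62 = 0.062 m.
Total head H = z₁ + ψ₁ + v₁²/2g = 138.39 + 35.68 + 0.036 = 174.11 m.
ψ₂ = H − z₂ − v₂²/2g = 174.11 − 135.18 − 0.062 = 38.87 m.
P₂ = ρgψ₂ = 1000 × 9.81 × 38.87 ≈ 381 kPa.

P₂ ≈ 381 kPa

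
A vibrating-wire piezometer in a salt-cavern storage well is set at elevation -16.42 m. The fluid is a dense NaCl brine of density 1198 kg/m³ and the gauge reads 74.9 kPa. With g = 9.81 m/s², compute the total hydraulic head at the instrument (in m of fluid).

h ≈ -10.05 m

ψ = P/(ρg) = 74.9×1000 / (1198 × 9.81) = 6.37 m.
h = z + ψ = -16.42 + 6.37 = -10.05 m.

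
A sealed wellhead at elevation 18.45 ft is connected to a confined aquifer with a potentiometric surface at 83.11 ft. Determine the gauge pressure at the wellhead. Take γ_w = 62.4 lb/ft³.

Head above the cap: Δh = 83.11 − 18.45 = 64.66 ft.
P = γΔh/144 = 62.4 × 64.66 / 144 = 28.0 psi.

P ≈ 28.0 psi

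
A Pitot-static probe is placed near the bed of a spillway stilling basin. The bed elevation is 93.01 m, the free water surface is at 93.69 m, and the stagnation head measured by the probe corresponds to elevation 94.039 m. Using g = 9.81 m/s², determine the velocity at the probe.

v ≈ 2.62 m/s

Near the bed, under hydrostatic conditions, the piezometric head (z + ψ) equals the free-surface elevation, 93.69 m.
Velocity head = total − piezometric = 94.039 − 93.69 = 0.349 m.
v = √(2g·h_v) = √(2 × 9.81 × 0.349) = 2.62 m/s.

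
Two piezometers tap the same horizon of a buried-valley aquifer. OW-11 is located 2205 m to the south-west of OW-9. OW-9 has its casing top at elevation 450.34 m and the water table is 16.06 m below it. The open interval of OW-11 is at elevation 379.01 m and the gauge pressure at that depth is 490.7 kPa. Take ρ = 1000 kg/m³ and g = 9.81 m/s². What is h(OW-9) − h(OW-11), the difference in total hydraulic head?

Total head at OW-9: h = 450.34 − 16.06 = 434.28 m.
Pressure head at OW-11: ψ = P/(ρg) = 490.7×1000 / (1000 × 9.81) = 50.02 m.
Total head at OW-11: h = z + ψ = 379.01 + 50.02 = 429.03 m.
Head difference: h(OW-9) − h(OW-11) = 434.28 − 429.03 = 5.25 m.

Δh ≈ 5.25 m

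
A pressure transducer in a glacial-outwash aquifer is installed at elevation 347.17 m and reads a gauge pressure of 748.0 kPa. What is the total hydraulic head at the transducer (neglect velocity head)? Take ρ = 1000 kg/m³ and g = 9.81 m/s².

h ≈ 423.42 m

ψ = P/(ρg) = 748.0×1000 / (1000 × 9.81) = 76.25 m.
h = z + ψ = 347.17 + 76.25 = 423.42 m.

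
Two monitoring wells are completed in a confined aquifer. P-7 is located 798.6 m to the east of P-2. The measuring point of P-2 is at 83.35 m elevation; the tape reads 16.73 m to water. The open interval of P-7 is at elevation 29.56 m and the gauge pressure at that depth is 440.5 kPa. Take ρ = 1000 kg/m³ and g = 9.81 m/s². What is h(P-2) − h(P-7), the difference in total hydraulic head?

Total head at P-2: h = 83.35 − 16.73 = 66.62 m.
Pressure head at P-7: ψ = P/(ρg) = 440.5×1000 / (1000 × 9.81) = 44.90 m.
Total head at P-7: h = z + ψ = 29.56 + 44.90 = 74.46 m.
Head difference: h(P-2) − h(P-7) = 66.62 − 74.46 = -7.84 m.

Δh ≈ -7.84 m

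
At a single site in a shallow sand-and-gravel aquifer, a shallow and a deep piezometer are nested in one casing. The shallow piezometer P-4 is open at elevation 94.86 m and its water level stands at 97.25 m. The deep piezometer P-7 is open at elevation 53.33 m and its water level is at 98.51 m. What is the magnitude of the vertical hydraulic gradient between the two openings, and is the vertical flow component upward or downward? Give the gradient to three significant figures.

Total head at P-4: h = 97.25 m (water level in the standpipe).
Total head at P-7: h = 98.51 m.
Δh = h(P-4) − h(P-7) = 97.25 − 98.51 = -1.26 m.
Vertical separation Δz = 94.86 − 53.33 = 41.53 m.
|i_v| = |Δh| / Δz = 1.26 / 41.53 = 0.0303.
Head is higher in the deep piezometer, so vertical flow is upward (discharge condition).

|i_v| ≈ 0.0303; vertical flow is upward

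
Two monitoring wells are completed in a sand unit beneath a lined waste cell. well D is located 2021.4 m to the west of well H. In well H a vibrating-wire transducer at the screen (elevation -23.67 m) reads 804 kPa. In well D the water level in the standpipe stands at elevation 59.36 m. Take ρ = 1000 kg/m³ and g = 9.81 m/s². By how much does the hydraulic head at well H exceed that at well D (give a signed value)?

Δh ≈ -1.07 m

Pressure head at well H: ψ = P/(ρg) = 804×1000 / (1000 × 9.81) = 81.96 m.
Total head at well H: h = z + ψ = -23.67 + 81.96 = 58.29 m.
Total head at well D: h = 59.36 m (water level in the piezometer is the total head).
Head difference: h(well H) − h(well D) = 58.29 − 59.36 = -1.07 m.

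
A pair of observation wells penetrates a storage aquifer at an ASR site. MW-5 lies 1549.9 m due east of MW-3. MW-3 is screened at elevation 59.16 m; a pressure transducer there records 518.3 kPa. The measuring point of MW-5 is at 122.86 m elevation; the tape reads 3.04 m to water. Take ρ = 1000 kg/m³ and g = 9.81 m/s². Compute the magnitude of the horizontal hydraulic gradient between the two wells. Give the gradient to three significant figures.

i ≈ 0.00505

Pressure head at MW-3: ψ = P/(ρg) = 518.3×1000 / (1000 × 9.81) = 52.83 m.
Total head at MW-3: h = z + ψ = 59.16 + 52.83 = 111.99 m.
Total head at MW-5: h = 122.86 − 3.04 = 119.82 m.
Head difference: h(MW-3) − h(MW-5) = 111.99 − 119.82 = -7.83 m.
Hydraulic gradient: i = |Δh| / L = 7.83 / 1549.9 = 0.00505.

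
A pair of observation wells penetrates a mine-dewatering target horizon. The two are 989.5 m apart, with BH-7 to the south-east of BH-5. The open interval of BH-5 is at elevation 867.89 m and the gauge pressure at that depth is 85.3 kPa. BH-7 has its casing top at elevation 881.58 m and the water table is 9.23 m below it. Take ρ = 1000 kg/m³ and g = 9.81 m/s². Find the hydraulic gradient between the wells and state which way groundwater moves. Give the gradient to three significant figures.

Pressure head at BH-5: ψ = P/(ρg) = 85.3×1000 / (1000 × 9.81) = 8.70 m.
Total head at BH-5: h = z + ψ = 867.89 + 8.70 = 876.59 m.
Total head at BH-7: h = 881.58 − 9.23 = 872.35 m.
Head difference: h(BH-5) − h(BH-7) = 876.59 − 872.35 = 4.24 m.
Hydraulic gradient: i = |Δh| / L = 4.24 / 989.5 = 0.00428.
Flow is from higher to lower head: from BH-5 toward BH-7, i.e. toward the south-east.

i ≈ 0.00428; groundwater flows toward the south-east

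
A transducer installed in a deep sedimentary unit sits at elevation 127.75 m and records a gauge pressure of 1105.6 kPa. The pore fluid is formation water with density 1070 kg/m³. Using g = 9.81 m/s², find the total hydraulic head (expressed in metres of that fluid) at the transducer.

h ≈ 233.08 m

ψ = P/(ρg) = 1105.6×1000 / (1070 × 9.81) = 105.33 m.
h = z + ψ = 127.75 + 105.33 = 233.08 m.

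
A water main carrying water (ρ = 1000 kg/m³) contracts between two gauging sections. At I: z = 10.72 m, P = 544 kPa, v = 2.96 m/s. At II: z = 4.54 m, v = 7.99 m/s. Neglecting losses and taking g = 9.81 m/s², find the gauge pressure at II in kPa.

P₂ ≈ 577 kPa

Pressure head at I: ψ₁ = P₁/(ρg) = 544×1000 / (1000 × 9.81) = 55.45 m.
Velocity heads: v₁²/2g = 2.96²/19.62 = 0.447 m; v₂²/2g = 7.99²/19.62 = 3.254 m.
Total head H = z₁ + ψ₁ + v₁²/2g = 10.72 + 55.45 + 0.447 = 66.62 m.
ψ₂ = H − z₂ − v₂²/2g = 66.62 − 4.54 − 3.254 = 58.83 m.
P₂ = ρgψ₂ = 1000 × 9.81 × 58.83 ≈ 577 kPa.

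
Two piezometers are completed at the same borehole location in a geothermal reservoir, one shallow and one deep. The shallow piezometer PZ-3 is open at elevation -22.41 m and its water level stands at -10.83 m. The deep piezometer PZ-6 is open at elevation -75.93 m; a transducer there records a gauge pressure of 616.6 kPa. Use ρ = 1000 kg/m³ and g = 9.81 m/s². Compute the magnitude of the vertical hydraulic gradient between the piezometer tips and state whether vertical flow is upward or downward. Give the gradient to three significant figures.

Total head at PZ-3: h = -10.83 m (water level in the standpipe).
Pressure head at PZ-6: ψ = P/(ρg) = 616.6×1000 / (1000 × 9.81) = 62.85 m.
Total head at PZ-6: h = z + ψ = -75.93 + 62.85 = -13.08 m.
Δh = h(PZ-3) − h(PZ-6) = -10.83 − (-13.08) = 2.25 m.
Vertical separation Δz = -22.41 − (-75.93) = 53.52 m.
|i_v| = |Δh| / Δz = 2.25 / 53.52 = 0.0420.
Head is higher in the shallow piezometer, so vertical flow is downward (recharge condition).

|i_v| ≈ 0.0420; vertical flow is downward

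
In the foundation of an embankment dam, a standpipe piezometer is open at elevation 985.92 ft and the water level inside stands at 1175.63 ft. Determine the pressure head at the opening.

Total head h = 1175.63 ft (the water-surface elevation in the piezometer).
Pressure head ψ = h − z = 1175.63 − 985.92 = 189.71 ft.

ψ ≈ 189.71 ft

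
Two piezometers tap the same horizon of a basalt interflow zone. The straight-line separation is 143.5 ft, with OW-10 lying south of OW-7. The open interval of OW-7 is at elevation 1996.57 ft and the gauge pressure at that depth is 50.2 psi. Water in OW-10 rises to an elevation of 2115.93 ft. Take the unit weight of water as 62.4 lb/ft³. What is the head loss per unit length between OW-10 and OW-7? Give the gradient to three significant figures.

i ≈ 0.0245 ft/ft

Pressure head at OW-7: ψ = 144·P/γ = 144 × 50.2 / 62.4 = 115.85 ft.
Total head at OW-7: h = z + ψ = 1996.57 + 115.85 = 2112.42 ft.
Total head at OW-10: h = 2115.93 ft (water level in the piezometer is the total head).
Head difference: h(OW-7) − h(OW-10) = 2112.42 − 2115.93 = -3.51 ft.
Hydraulic gradient: i = |Δh| / L = 3.51 / 143.5 = 0.0245.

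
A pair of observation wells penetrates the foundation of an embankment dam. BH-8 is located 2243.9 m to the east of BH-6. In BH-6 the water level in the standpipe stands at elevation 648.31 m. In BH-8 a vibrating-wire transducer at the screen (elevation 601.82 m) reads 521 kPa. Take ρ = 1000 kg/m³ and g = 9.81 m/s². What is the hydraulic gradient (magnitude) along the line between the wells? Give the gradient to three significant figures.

Total head at BH-6: h = 648.31 m (water level in the piezometer is the total head).
Pressure head at BH-8: ψ = P/(ρg) = 521×1000 / (1000 × 9.81) = 53.11 m.
Total head at BH-8: h = z + ψ = 601.82 + 53.11 = 654.93 m.
Head difference: h(BH-6) − h(BH-8) = 648.31 − 654.93 = -6.62 m.
Hydraulic gradient: i = |Δh| / L = 6.62 / 2243.9 = 0.00295.

i ≈ 0.00295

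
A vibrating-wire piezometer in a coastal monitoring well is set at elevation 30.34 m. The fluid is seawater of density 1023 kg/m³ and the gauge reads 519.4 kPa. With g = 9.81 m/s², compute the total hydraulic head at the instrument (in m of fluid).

h ≈ 82.10 m

ψ = P/(ρg) = 519.4×1000 / (1023 × 9.81) = 51.76 m.
h = z + ψ = 30.34 + 51.76 = 82.10 m.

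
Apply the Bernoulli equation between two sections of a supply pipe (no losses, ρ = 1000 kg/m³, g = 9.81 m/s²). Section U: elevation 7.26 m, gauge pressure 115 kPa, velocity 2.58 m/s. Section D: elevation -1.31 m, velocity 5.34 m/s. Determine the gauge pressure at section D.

P₂ ≈ 188 kPa

Pressure head at U: ψ₁ = P₁/(ρg) = 115×1000 / (1000 × 9.81) = 11.72 m.
Velocity heads: v₁²/2g = 2.58²/19.62 = 0.339 m; v₂²/2g = 5.34²/19.62 = 1.453 m.
Total head H = z₁ + ψ₁ + v₁²/2g = 7.26 + 11.72 + 0.339 = 19.32 m.
ψ₂ = H − z₂ − v₂²/2g = 19.32 − (-1.31) − 1.453 = 19.18 m.
P₂ = ρgψ₂ = 1000 × 9.81 × 19.18 ≈ 188 kPa.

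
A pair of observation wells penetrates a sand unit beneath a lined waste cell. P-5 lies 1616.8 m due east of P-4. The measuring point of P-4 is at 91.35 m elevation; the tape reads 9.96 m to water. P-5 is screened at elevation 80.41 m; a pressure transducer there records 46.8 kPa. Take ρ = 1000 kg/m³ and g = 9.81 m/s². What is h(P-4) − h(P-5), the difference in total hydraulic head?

Δh ≈ -3.79 m

Total head at P-4: h = 91.35 − 9.96 = 81.39 m.
Pressure head at P-5: ψ = P/(ρg) = 46.8×1000 / (1000 × 9.81) = 4.77 m.
Total head at P-5: h = z + ψ = 80.41 + 4.77 = 85.18 m.
Head difference: h(P-4) − h(P-5) = 81.39 − 85.18 = -3.79 m.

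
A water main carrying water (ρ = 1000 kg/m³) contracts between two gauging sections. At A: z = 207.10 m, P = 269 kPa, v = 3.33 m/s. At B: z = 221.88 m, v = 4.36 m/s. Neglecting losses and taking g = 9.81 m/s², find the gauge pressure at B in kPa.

P₂ ≈ 120 kPa

Pressure head at A: ψ₁ = P₁/(ρg) = 269×1000 / (1000 × 9.81) = 27.42 m.
Velocity heads: v₁²/2g = 3.33²/19.62 = 0.565 m; v₂²/2g = 4.36²/19.62 = 0.969 m.
Total head H = z₁ + ψ₁ + v₁²/2g = 207.10 + 27.42 + 0.565 = 235.08 m.
ψ₂ = H − z₂ − v₂²/2g = 235.08 − 221.88 − 0.969 = 12.23 m.
P₂ = ρgψ₂ = 1000 × 9.81 × 12.23 ≈ 120 kPa.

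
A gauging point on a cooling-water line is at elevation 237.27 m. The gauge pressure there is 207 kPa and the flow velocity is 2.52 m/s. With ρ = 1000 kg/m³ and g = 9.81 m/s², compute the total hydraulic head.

h ≈ 258.69 m

Pressure head ψ = P/(ρg) = 207×1000 / (1000 × 9.81) = 21.10 m.
Velocity head = v²/(2g) = 2.52² / (2 × 9.81) = 0.324 m.
h = z + ψ + v²/(2g) = 237.27 + 21.10 + 0.324 = 258.69 m.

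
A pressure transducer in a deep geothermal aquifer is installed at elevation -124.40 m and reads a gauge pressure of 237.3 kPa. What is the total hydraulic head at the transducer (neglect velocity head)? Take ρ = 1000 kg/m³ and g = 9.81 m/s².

ψ = P/(ρg) = 237.3×1000 / (1000 × 9.81) = 24.19 m.
h = z + ψ = -124.40 + 24.19 = -100.21 m.

h ≈ -100.21 m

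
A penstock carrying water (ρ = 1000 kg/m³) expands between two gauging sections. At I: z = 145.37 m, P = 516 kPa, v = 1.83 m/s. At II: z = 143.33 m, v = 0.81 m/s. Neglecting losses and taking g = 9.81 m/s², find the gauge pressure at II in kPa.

Pressure head at I: ψ₁ = P₁/(ρg) = 516×1000 / (1000 × 9.81) = 52.60 m.
Velocity heads: v₁²/2g = 1.83²/19.62 = 0.171 m; v₂²/2g = 0.81²/19.62 = 0.033 m.
Total head H = z₁ + ψ₁ + v₁²/2g = 145.37 + 52.60 + 0.171 = 198.14 m.
ψ₂ = H − z₂ − v₂²/2g = 198.14 − 143.33 − 0.033 = 54.78 m.
P₂ = ρgψ₂ = 1000 × 9.81 × 54.78 ≈ 537 kPa.

P₂ ≈ 537 kPa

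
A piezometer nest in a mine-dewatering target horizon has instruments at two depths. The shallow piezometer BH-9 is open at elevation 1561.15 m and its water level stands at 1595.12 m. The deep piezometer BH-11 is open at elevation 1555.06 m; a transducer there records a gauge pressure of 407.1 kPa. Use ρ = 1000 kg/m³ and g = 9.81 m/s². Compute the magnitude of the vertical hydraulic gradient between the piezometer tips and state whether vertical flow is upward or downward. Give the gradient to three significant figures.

|i_v| ≈ 0.236; vertical flow is upward

Total head at BH-9: h = 1595.12 m (water level in the standpipe).
Pressure head at BH-11: ψ = P/(ρg) = 407.1×1000 / (1000 × 9.81) = 41.50 m.
Total head at BH-11: h = z + ψ = 1555.06 + 41.50 = 1596.56 m.
Δh = h(BH-9) − h(BH-11) = 1595.12 − 1596.56 = -1.44 m.
Vertical separation Δz = 1561.15 − 1555.06 = 6.09 m.
|i_v| = |Δh| / Δz = 1.44 / 6.09 = 0.236.
Head is higher in the deep piezometer, so vertical flow is upward (discharge condition).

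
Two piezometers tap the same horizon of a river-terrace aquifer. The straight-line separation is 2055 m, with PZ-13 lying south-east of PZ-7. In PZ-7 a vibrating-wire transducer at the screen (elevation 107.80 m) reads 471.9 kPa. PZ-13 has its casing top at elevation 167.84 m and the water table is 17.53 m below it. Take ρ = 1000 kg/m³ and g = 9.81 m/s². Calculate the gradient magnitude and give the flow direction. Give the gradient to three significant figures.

i ≈ 0.00272; groundwater flows toward the south-east

Pressure head at PZ-7: ψ = P/(ρg) = 471.9×1000 / (1000 × 9.81) = 48.10 m.
Total head at PZ-7: h = z + ψ = 107.80 + 48.10 = 155.90 m.
Total head at PZ-13: h = 167.84 − 17.53 = 150.31 m.
Head difference: h(PZ-7) − h(PZ-13) = 155.90 − 150.31 = 5.59 m.
Hydraulic gradient: i = |Δh| / L = 5.59 / 2055 = 0.00272.
Flow is from higher to lower head: from PZ-7 toward PZ-13, i.e. toward the south-east.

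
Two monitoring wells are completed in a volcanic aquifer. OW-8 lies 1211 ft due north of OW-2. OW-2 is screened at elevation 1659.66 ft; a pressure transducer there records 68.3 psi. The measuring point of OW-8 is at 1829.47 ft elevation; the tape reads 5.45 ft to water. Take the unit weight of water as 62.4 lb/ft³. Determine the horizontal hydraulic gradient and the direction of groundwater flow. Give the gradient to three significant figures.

Pressure head at OW-2: ψ = 144·P/γ = 144 × 68.3 / 62.4 = 157.62 ft.
Total head at OW-2: h = z + ψ = 1659.66 + 157.62 = 1817.28 ft.
Total head at OW-8: h = 1829.47 − 5.45 = 1824.02 ft.
Head difference: h(OW-2) − h(OW-8) = 1817.28 − 1824.02 = -6.74 ft.
Hydraulic gradient: i = |Δh| / L = 6.74 / 1211 = 0.00557.
Flow is from higher to lower head: from OW-8 toward OW-2, i.e. toward the south.

i ≈ 0.00557; groundwater flows toward the south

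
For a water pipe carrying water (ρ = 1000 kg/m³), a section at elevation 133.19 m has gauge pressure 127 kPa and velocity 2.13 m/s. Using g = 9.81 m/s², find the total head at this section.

h ≈ 146.37 m

Pressure head ψ = P/(ρg) = 127×1000 / (1000 × 9.81) = 12.95 m.
Velocity head = v²/(2g) = 2.13² / (2 × 9.81) = 0.231 m.
h = z + ψ + v²/(2g) = 133.19 + 12.95 + 0.231 = 146.37 m.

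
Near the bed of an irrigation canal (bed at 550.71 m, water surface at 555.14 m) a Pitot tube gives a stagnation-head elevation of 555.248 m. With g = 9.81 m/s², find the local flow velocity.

Near the bed, under hydrostatic conditions, the piezometric head (z + ψ) equals the free-surface elevation, 555.14 m.
Velocity head = total − piezometric = 555.248 − 555.14 = 0.108 m.
v = √(2g·h_v) = √(2 × 9.81 × 0.108) = 1.46 m/s.

v ≈ 1.46 m/s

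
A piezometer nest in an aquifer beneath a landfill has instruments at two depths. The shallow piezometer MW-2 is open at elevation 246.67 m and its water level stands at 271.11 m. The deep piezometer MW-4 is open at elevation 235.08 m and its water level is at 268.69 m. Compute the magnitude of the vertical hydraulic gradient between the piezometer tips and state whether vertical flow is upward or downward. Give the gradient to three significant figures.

Total head at MW-2: h = 271.11 m (water level in the standpipe).
Total head at MW-4: h = 268.69 m.
Δh = h(MW-2) − h(MW-4) = 271.11 − 268.69 = 2.42 m.
Vertical separation Δz = 246.67 − 235.08 = 11.59 m.
|i_v| = |Δh| / Δz = 2.42 / 11.59 = 0.209.
Head is higher in the shallow piezometer, so vertical flow is downward (recharge condition).

|i_v| ≈ 0.209; vertical flow is downward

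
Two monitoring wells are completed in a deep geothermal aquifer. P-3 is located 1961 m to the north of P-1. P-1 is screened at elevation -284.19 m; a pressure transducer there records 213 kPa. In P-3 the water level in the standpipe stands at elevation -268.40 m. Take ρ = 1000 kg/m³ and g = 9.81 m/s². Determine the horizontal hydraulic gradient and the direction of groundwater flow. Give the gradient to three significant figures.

i ≈ 0.00302; groundwater flows toward the north

Pressure head at P-1: ψ = P/(ρg) = 213×1000 / (1000 × 9.81) = 21.71 m.
Total head at P-1: h = z + ψ = -284.19 + 21.71 = -262.48 m.
Total head at P-3: h = -268.40 m (water level in the piezometer is the total head).
Head difference: h(P-1) − h(P-3) = -262.48 − (-268.40) = 5.92 m.
Hydraulic gradient: i = |Δh| / L = 5.92 / 1961 = 0.00302.
Flow is from higher to lower head: from P-1 toward P-3, i.e. toward the north.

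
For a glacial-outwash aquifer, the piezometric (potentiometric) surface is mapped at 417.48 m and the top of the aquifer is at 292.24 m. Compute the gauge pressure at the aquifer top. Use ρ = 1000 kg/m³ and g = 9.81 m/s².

Pressure head at the aquifer top: ψ = h − z = 417.48 − 292.24 = 125.24 m.
P = ρgψ = 1000 × 9.81 × 125.24 = 1228604 Pa ≈ 1230 kPa.

P ≈ 1230 kPa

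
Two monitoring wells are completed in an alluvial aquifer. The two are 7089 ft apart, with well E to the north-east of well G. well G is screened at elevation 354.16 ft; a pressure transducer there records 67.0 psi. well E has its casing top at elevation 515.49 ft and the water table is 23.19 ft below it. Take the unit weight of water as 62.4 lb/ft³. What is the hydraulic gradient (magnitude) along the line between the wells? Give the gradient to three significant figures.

i ≈ 0.00232

Pressure head at well G: ψ = 144·P/γ = 144 × 67.0 / 62.4 = 154.62 ft.
Total head at well G: h = z + ψ = 354.16 + 154.62 = 508.78 ft.
Total head at well E: h = 515.49 − 23.19 = 492.30 ft.
Head difference: h(well G) − h(well E) = 508.78 − 492.30 = 16.48 ft.
Hydraulic gradient: i = |Δh| / L = 16.48 / 7089 = 0.00232.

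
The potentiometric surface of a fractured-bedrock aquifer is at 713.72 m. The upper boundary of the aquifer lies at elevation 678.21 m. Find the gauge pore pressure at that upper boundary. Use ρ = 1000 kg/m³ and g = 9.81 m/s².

P ≈ 348 kPa

Pressure head at the aquifer top: ψ = h − z = 713.72 − 678.21 = 35.51 m.
P = ρgψ = 1000 × 9.81 × 35.51 = 348353 Pa ≈ 348 kPa.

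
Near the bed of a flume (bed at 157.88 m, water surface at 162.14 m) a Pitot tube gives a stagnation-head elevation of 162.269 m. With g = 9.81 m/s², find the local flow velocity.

Near the bed, under hydrostatic conditions, the piezometric head (z + ψ) equals the free-surface elevation, 162.14 m.
Velocity head = total − piezometric = 162.269 − 162.14 = 0.129 m.
v = √(2g·h_v) = √(2 × 9.81 × 0.129) = 1.59 m/s.

v ≈ 1.59 m/s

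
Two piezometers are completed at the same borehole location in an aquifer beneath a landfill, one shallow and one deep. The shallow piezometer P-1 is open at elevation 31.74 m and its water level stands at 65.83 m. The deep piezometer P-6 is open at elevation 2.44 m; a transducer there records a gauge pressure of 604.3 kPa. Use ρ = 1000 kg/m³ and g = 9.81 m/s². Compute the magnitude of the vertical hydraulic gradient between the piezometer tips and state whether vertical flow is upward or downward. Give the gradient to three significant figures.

|i_v| ≈ 0.0611; vertical flow is downward

Total head at P-1: h = 65.83 m (water level in the standpipe).
Pressure head at P-6: ψ = P/(ρg) = 604.3×1000 / (1000 × 9.81) = 61.60 m.
Total head at P-6: h = z + ψ = 2.44 + 61.60 = 64.04 m.
Δh = h(P-1) − h(P-6) = 65.83 − 64.04 = 1.79 m.
Vertical separation Δz = 31.74 − 2.44 = 29.30 m.
|i_v| = |Δh| / Δz = 1.79 / 29.30 = 0.0611.
Head is higher in the shallow piezometer, so vertical flow is downward (recharge condition).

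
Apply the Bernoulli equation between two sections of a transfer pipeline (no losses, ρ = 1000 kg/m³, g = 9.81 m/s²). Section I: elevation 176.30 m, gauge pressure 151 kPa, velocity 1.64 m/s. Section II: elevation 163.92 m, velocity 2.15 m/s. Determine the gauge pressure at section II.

P₂ ≈ 271 kPa

Pressure head at I: ψ₁ = P₁/(ρg) = 151×1000 / (1000 × 9.81) = 15.39 m.
Velocity heads: v₁²/2g = 1.64²/19.62 = 0.137 m; v₂²/2g = 2.15²/19.62 = 0.236 m.
Total head H = z₁ + ψ₁ + v₁²/2g = 176.30 + 15.39 + 0.137 = 191.83 m.
ψ₂ = H − z₂ − v₂²/2g = 191.83 − 163.92 − 0.236 = 27.67 m.
P₂ = ρgψ₂ = 1000 × 9.81 × 27.67 ≈ 271 kPa.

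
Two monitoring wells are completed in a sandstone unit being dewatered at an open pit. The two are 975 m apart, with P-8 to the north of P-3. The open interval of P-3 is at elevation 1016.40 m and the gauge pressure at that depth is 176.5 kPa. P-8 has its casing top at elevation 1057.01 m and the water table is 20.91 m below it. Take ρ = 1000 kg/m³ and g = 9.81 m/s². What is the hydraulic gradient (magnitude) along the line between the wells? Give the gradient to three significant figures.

i ≈ 0.00175

Pressure head at P-3: ψ = P/(ρg) = 176.5×1000 / (1000 × 9.81) = 17.99 m.
Total head at P-3: h = z + ψ = 1016.40 + 17.99 = 1034.39 m.
Total head at P-8: h = 1057.01 − 20.91 = 1036.10 m.
Head difference: h(P-3) − h(P-8) = 1034.39 − 1036.10 = -1.71 m.
Hydraulic gradient: i = |Δh| / L = 1.71 / 975 = 0.00175.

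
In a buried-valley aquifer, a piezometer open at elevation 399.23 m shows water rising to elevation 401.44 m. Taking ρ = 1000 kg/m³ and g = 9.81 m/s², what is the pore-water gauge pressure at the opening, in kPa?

P ≈ 21.7 kPa

Pressure head ψ = h − z = 401.44 − 399.23 = 2.21 m.
P = ρgψ = 1000 × 9.81 × 2.21 = 21680 Pa ≈ 21.7 kPa.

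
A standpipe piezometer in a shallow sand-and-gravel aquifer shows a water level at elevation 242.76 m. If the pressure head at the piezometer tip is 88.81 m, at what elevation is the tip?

z = h − ψ = 242.76 − 88.81 = 153.95 m.

z ≈ 153.95 m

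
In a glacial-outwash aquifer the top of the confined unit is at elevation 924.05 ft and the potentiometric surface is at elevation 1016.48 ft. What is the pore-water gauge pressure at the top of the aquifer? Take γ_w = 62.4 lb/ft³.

Pressure head at the aquifer top: ψ = h − z = 1016.48 − 924.05 = 92.43 ft.
P = γψ/144 = 62.4 × 92.43 / 144 = 40.1 psi.

P ≈ 40.1 psi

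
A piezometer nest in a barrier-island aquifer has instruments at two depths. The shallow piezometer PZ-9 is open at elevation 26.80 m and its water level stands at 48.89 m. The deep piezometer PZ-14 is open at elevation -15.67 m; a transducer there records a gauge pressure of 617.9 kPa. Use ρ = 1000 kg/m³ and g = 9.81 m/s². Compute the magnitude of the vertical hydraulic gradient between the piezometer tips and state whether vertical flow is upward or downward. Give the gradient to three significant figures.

Total head at PZ-9: h = 48.89 m (water level in the standpipe).
Pressure head at PZ-14: ψ = P/(ρg) = 617.9×1000 / (1000 × 9.81) = 62.99 m.
Total head at PZ-14: h = z + ψ = -15.67 + 62.99 = 47.32 m.
Δh = h(PZ-9) − h(PZ-14) = 48.89 − 47.32 = 1.57 m.
Vertical separation Δz = 26.80 − (-15.67) = 42.47 m.
|i_v| = |Δh| / Δz = 1.57 / 42.47 = 0.0370.
Head is higher in the shallow piezometer, so vertical flow is downward (recharge condition).

|i_v| ≈ 0.0370; vertical flow is downward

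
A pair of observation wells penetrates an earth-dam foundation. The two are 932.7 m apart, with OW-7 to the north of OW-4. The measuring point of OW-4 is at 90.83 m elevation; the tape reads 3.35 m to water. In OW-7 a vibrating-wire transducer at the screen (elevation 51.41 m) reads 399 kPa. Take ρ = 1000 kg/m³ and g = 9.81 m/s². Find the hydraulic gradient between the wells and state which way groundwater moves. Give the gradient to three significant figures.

i ≈ 0.00493; groundwater flows toward the south

Total head at OW-4: h = 90.83 − 3.35 = 87.48 m.
Pressure head at OW-7: ψ = P/(ρg) = 399×1000 / (1000 × 9.81) = 40.67 m.
Total head at OW-7: h = z + ψ = 51.41 + 40.67 = 92.08 m.
Head difference: h(OW-4) − h(OW-7) = 87.48 − 92.08 = -4.60 m.
Hydraulic gradient: i = |Δh| / L = 4.60 / 932.7 = 0.00493.
Flow is from higher to lower head: from OW-7 toward OW-4, i.e. toward the south.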